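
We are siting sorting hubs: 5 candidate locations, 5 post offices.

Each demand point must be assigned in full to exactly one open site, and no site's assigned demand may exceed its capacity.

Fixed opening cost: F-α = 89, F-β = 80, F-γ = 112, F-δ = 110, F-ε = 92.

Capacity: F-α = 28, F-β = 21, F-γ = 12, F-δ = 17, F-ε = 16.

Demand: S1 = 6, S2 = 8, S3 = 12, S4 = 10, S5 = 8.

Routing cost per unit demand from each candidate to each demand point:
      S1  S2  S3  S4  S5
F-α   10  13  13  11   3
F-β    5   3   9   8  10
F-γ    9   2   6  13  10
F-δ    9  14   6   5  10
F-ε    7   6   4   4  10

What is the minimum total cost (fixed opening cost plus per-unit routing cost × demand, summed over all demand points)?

Open {F-α, F-β}; cheapest assignment that respects the capacities:
  F-α (cap 28, load 24): S1, S4, S5 — cost 6×10 + 10×11 + 8×3 = 194
  F-β (cap 21, load 20): S2, S3 — cost 8×3 + 12×9 = 132
  Shipping 326, fixed 169 → total 495.
  Any other capacity-feasible assignment to {F-α, F-β} ships for at least 326.
Compare {F-α, F-β, F-ε}: its best feasible assignment gives total 497.
Compare {F-β, F-δ, F-ε}: its best feasible assignment gives total 538.
Every other set of open sites that can feasibly serve all demand totals ≥ 497 even under its best assignment. Minimum: 495.

495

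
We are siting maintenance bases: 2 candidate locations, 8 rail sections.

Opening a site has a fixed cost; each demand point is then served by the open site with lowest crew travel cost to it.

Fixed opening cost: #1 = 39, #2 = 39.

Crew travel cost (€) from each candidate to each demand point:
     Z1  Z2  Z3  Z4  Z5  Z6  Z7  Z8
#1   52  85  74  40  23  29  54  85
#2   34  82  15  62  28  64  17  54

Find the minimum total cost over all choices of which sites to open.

Open {#1, #2}: assign each demand point to its cheapest open site.
  Z1→#2 34, Z2→#2 82, Z3→#2 15, Z4→#1 40, Z5→#1 23, Z6→#1 29, Z7→#2 17, Z8→#2 54
  crew travel cost 294, fixed 78 → total 372.
Compare {#2}: crew travel cost 356 + fixed 39 = 395.
Compare {#1}: crew travel cost 442 + fixed 39 = 481.

372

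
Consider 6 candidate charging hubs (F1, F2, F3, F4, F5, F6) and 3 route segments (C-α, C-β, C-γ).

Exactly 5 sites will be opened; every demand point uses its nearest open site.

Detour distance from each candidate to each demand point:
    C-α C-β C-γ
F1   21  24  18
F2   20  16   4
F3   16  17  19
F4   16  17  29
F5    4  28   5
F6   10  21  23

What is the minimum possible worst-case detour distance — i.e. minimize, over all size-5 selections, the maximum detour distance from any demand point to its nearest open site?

16

Open {F1, F2, F3, F4, F5}.
  Farthest demand point is C-β at detour distance 16 (to F2); all others are ≤ 16.
With {F1, F2, F3, F4, F6} the worst case is 16.
With {F1, F2, F3, F5, F6} the worst case is 16.
No size-5 selection achieves below 16.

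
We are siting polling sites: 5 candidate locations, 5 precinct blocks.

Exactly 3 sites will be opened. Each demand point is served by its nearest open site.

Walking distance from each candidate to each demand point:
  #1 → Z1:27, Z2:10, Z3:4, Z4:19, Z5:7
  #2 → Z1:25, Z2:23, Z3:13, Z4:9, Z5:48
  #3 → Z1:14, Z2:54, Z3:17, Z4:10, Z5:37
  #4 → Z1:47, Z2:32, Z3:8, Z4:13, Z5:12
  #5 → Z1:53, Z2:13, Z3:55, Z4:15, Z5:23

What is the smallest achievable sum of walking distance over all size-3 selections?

44

Open {#1, #2, #3}.
  Z1→#3 14, Z2→#1 10, Z3→#1 4, Z4→#2 9, Z5→#1 7  ⇒ total 44.
Compare {#1, #3, #4}: total 45.
Compare {#1, #3, #5}: total 45.
No size-3 selection does better; minimum is 44.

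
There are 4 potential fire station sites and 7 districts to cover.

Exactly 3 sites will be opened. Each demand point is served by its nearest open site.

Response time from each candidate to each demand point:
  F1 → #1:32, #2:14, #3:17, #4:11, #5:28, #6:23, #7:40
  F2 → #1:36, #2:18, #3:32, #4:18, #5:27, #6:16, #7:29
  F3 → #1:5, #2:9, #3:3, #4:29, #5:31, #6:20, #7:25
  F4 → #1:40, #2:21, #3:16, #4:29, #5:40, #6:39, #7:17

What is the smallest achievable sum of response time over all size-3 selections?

Open {F1, F3, F4}.
  #1→F3 5, #2→F3 9, #3→F3 3, #4→F1 11, #5→F1 28, #6→F3 20, #7→F4 17  ⇒ total 93.
Compare {F2, F3, F4}: total 95.
Compare {F1, F2, F3}: total 96.
No size-3 selection does better; minimum is 93.

93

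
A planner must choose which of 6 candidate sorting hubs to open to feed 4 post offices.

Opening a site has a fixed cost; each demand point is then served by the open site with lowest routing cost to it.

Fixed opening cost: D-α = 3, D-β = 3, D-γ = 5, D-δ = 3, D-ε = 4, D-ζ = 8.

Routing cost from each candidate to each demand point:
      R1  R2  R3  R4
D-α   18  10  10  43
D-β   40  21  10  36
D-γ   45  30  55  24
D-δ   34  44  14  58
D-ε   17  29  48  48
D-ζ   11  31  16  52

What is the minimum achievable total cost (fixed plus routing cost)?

Open {D-α, D-γ}: assign each demand point to its cheapest open site.
  R1→D-α 18, R2→D-α 10, R3→D-α 10, R4→D-γ 24
  routing cost 62, fixed 8 → total 70.
Compare {D-α, D-γ, D-ζ}: routing cost 55 + fixed 16 = 71.
Compare {D-α, D-β, D-γ}: routing cost 62 + fixed 11 = 73.
Compare {D-α, D-γ, D-δ}: routing cost 62 + fixed 11 = 73.
All other subsets cost ≥ 71. Minimum total cost: 70.

70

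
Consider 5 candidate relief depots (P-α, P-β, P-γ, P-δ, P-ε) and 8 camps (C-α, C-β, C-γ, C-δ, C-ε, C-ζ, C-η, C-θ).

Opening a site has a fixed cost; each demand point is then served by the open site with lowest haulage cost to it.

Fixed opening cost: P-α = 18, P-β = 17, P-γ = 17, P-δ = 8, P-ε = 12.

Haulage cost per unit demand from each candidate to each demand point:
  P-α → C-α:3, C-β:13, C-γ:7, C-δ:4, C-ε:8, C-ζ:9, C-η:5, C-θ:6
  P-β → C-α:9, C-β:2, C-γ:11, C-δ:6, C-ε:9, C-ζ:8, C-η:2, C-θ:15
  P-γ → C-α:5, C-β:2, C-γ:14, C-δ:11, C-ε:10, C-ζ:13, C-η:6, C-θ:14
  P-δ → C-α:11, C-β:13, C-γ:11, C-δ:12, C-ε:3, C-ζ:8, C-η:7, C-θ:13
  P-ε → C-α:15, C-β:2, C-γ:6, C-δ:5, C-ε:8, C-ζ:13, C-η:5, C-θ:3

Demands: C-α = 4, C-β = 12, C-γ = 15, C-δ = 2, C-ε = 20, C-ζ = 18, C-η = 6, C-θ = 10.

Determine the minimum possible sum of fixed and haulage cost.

435

Open {P-α, P-β, P-δ, P-ε}: assign each demand point to its cheapest open site.
  C-α→P-α 4×3=12, C-β→P-β 12×2=24, C-γ→P-ε 15×6=90, C-δ→P-α 2×4=8, C-ε→P-δ 20×3=60, C-ζ→P-β 18×8=144, C-η→P-β 6×2=12, C-θ→P-ε 10×3=30
  haulage cost 380, fixed 55 → total 435.
Compare {P-α, P-δ, P-ε}: haulage cost 398 + fixed 38 = 436.
Compare {P-β, P-δ, P-ε}: haulage cost 406 + fixed 37 = 443.
Compare {P-β, P-γ, P-δ, P-ε}: haulage cost 390 + fixed 54 = 444.
All other subsets cost ≥ 436. Minimum total cost: 435.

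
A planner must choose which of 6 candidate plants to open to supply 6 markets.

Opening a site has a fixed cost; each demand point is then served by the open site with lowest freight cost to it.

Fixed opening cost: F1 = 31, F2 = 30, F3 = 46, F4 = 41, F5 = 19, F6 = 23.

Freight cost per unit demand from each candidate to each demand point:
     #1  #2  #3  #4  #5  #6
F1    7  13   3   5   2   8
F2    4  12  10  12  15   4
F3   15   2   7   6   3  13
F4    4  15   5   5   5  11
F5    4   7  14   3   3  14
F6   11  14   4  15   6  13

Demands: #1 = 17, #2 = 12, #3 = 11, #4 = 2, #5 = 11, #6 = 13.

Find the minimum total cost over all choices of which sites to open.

Open {F1, F2, F3}: assign each demand point to its cheapest open site.
  #1→F2 17×4=68, #2→F3 12×2=24, #3→F1 11×3=33, #4→F1 2×5=10, #5→F1 11×2=22, #6→F2 13×4=52
  freight cost 209, fixed 107 → total 316.
Compare {F1, F2, F3, F5}: freight cost 205 + fixed 126 = 331.
Compare {F2, F3, F6}: freight cost 233 + fixed 99 = 332.
Compare {F1, F2, F3, F6}: freight cost 209 + fixed 130 = 339.
All other subsets cost ≥ 331. Minimum total cost: 316.

316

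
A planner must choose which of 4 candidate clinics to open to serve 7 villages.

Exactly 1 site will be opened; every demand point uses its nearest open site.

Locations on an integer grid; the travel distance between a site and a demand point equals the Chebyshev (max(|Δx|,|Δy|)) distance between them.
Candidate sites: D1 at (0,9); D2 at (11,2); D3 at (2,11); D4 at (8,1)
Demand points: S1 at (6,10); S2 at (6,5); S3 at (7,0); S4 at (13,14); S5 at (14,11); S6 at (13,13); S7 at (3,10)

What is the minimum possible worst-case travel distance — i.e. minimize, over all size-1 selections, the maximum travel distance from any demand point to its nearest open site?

12

Open {D2}.
  Farthest demand point is S4 at travel distance 12 (to D2); all others are ≤ 12.
With {D3} the worst case is 12.
With {D4} the worst case is 13.
No size-1 selection achieves below 12.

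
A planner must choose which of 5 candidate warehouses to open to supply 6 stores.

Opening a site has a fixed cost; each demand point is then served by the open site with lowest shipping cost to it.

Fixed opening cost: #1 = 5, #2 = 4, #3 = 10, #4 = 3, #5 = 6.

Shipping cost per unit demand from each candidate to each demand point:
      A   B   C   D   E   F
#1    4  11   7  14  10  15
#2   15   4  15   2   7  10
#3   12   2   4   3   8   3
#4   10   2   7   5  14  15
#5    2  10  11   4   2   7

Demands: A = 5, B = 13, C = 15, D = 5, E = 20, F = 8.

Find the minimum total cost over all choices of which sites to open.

190

Open {#2, #3, #5}: assign each demand point to its cheapest open site.
  A→#5 5×2=10, B→#3 13×2=26, C→#3 15×4=60, D→#2 5×2=10, E→#5 20×2=40, F→#3 8×3=24
  shipping cost 170, fixed 20 → total 190.
Compare {#3, #5}: shipping cost 175 + fixed 16 = 191.
Compare {#2, #3, #4, #5}: shipping cost 170 + fixed 23 = 193.
Compare {#3, #4, #5}: shipping cost 175 + fixed 19 = 194.
All other subsets cost ≥ 191. Minimum total cost: 190.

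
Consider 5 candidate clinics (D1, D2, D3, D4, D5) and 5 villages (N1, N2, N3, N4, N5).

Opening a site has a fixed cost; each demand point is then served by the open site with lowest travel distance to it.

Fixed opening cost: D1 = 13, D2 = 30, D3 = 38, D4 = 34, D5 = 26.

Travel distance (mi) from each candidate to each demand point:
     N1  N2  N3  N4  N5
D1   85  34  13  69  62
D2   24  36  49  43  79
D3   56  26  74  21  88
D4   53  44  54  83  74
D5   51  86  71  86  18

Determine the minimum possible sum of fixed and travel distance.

201

Open {D1, D2, D5}: assign each demand point to its cheapest open site.
  N1→D2 24, N2→D1 34, N3→D1 13, N4→D2 43, N5→D5 18
  travel distance 132, fixed 69 → total 201.
Compare {D1, D3, D5}: travel distance 129 + fixed 77 = 206.
Compare {D1, D2, D3, D5}: travel distance 102 + fixed 107 = 209.
Compare {D1, D2}: travel distance 176 + fixed 43 = 219.
All other subsets cost ≥ 206. Minimum total cost: 201.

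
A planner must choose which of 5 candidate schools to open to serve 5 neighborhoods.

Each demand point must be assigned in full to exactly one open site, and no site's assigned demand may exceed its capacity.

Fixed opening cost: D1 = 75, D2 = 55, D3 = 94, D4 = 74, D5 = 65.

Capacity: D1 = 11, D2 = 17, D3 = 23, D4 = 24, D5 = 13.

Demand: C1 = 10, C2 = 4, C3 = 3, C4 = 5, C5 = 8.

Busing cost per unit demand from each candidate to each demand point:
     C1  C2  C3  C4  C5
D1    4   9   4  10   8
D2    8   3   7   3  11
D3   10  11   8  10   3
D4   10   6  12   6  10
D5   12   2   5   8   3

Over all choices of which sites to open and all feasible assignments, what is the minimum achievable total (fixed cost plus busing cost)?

297

Open {D2, D5}; cheapest assignment that respects the capacities:
  D2 (cap 17, load 17): C1, C2, C3 — cost 10×8 + 4×3 + 3×7 = 113
  D5 (cap 13, load 13): C4, C5 — cost 5×8 + 8×3 = 64
  Shipping 177, fixed 120 → total 297.
  Any other capacity-feasible assignment to {D2, D5} ships for at least 177.
Compare {D1, D2, D5}: its best feasible assignment gives total 301.
Compare {D2, D3}: its best feasible assignment gives total 321.
Every other set of open sites that can feasibly serve all demand totals ≥ 301 even under its best assignment. Minimum: 297.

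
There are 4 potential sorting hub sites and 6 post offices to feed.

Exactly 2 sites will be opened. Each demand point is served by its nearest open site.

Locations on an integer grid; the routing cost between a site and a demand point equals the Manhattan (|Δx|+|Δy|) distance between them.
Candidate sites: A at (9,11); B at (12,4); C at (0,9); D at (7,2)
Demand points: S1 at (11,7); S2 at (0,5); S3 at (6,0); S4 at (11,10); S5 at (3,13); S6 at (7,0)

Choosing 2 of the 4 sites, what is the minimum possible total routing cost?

32

Open {A, D}.
  S1→A 6, S2→D 10, S3→D 3, S4→A 3, S5→A 8, S6→D 2  ⇒ total 32.
Compare {C, D}: total 37.
Compare {B, C}: total 41.
No size-2 selection does better; minimum is 32.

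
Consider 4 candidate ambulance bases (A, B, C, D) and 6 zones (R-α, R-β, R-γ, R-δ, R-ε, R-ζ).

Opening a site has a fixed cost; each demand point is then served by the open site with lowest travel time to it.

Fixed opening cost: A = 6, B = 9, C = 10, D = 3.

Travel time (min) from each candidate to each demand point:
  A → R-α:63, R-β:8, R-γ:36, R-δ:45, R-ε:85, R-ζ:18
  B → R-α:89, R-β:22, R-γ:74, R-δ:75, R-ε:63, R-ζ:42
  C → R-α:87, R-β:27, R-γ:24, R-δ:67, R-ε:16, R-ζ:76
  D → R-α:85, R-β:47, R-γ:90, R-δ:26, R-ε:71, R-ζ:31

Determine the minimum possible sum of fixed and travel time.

Open {A, C, D}: assign each demand point to its cheapest open site.
  R-α→A 63, R-β→A 8, R-γ→C 24, R-δ→D 26, R-ε→C 16, R-ζ→A 18
  travel time 155, fixed 19 → total 174.
Compare {A, B, C, D}: travel time 155 + fixed 28 = 183.
Compare {A, C}: travel time 174 + fixed 16 = 190.
Compare {A, B, C}: travel time 174 + fixed 25 = 199.
All other subsets cost ≥ 183. Minimum total cost: 174.

174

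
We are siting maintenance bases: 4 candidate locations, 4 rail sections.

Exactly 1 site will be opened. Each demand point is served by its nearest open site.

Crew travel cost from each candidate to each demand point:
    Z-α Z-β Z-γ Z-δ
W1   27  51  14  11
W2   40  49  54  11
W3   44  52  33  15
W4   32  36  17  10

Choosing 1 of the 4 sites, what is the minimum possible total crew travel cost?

95

Open {W4}.
  Z-α→W4 32, Z-β→W4 36, Z-γ→W4 17, Z-δ→W4 10  ⇒ total 95.
Compare {W1}: total 103.
Compare {W3}: total 144.
No size-1 selection does better; minimum is 95.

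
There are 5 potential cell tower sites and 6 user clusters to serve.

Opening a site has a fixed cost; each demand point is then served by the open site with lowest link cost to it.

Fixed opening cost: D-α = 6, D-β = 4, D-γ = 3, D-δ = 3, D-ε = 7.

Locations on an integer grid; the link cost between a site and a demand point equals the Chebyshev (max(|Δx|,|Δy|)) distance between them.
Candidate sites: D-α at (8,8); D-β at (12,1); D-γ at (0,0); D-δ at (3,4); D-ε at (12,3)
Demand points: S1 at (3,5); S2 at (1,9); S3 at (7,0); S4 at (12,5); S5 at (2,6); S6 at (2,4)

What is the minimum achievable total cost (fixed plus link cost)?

24

Open {D-β, D-δ}: assign each demand point to its cheapest open site.
  S1→D-δ 1, S2→D-δ 5, S3→D-δ 4, S4→D-β 4, S5→D-δ 2, S6→D-δ 1
  link cost 17, fixed 7 → total 24.
Compare {D-δ}: link cost 22 + fixed 3 = 25.
Compare {D-δ, D-ε}: link cost 15 + fixed 10 = 25.
Compare {D-α, D-δ}: link cost 17 + fixed 9 = 26.
All other subsets cost ≥ 25. Minimum total cost: 24.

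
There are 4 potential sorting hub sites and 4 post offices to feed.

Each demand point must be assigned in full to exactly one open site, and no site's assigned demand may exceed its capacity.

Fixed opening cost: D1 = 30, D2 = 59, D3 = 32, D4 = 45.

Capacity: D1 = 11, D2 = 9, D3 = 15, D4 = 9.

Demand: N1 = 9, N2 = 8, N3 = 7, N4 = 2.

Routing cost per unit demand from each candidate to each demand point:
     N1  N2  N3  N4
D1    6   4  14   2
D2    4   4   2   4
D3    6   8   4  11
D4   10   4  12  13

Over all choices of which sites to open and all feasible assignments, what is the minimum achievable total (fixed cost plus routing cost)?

212

Open {D1, D3}; cheapest assignment that respects the capacities:
  D1 (cap 11, load 11): N1, N4 — cost 9×6 + 2×2 = 58
  D3 (cap 15, load 15): N2, N3 — cost 8×8 + 7×4 = 92
  Shipping 150, fixed 62 → total 212.
  Any other capacity-feasible assignment to {D1, D3} ships for at least 150.
Compare {D1, D2, D3}: its best feasible assignment gives total 221.
Compare {D1, D3, D4}: its best feasible assignment gives total 225.
Every other set of open sites that can feasibly serve all demand totals ≥ 221 even under its best assignment. Minimum: 212.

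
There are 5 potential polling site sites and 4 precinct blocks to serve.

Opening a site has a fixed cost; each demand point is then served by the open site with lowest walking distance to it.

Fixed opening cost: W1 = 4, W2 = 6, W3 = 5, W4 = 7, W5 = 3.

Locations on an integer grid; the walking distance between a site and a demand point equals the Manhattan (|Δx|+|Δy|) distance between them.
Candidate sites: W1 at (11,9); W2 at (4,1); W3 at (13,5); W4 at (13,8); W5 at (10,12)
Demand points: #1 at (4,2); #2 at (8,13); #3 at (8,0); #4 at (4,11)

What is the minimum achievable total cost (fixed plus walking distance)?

25

Open {W2, W5}: assign each demand point to its cheapest open site.
  #1→W2 1, #2→W5 3, #3→W2 5, #4→W5 7
  walking distance 16, fixed 9 → total 25.
Compare {W1, W2, W5}: walking distance 16 + fixed 13 = 29.
Compare {W2, W3, W5}: walking distance 16 + fixed 14 = 30.
Compare {W1, W2}: walking distance 22 + fixed 10 = 32.
All other subsets cost ≥ 29. Minimum total cost: 25.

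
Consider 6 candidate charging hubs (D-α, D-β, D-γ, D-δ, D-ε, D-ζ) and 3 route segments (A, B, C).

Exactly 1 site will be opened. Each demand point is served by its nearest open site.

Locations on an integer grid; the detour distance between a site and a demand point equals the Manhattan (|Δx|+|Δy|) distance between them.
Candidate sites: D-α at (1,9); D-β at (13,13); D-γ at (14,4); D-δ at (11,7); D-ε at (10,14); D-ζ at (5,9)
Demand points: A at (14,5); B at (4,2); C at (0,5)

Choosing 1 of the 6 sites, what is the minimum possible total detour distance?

28

Open {D-γ}.
  A→D-γ 1, B→D-γ 12, C→D-γ 15  ⇒ total 28.
Compare {D-δ}: total 30.
Compare {D-ζ}: total 30.
No size-1 selection does better; minimum is 28.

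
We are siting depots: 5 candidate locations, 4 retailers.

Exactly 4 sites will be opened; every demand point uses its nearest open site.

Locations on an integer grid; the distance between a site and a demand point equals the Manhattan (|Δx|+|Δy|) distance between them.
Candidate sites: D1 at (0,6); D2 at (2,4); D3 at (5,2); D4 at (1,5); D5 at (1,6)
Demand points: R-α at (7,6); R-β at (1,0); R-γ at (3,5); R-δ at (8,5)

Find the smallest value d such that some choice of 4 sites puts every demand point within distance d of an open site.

Open {D1, D2, D3, D4}.
  Farthest demand point is R-α at distance 6 (to D3); all others are ≤ 6.
With {D1, D2, D3, D5} the worst case is 6.
With {D1, D3, D4, D5} the worst case is 6.
No size-4 selection achieves below 6.

6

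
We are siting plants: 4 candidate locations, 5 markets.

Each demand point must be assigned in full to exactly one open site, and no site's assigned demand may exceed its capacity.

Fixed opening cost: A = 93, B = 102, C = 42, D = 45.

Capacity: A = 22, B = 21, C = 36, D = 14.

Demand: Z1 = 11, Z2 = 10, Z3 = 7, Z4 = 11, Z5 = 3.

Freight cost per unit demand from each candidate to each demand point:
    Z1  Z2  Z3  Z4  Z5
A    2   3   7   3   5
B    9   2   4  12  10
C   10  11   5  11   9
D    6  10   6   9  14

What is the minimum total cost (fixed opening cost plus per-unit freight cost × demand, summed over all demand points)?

328

Open {A, B}; cheapest assignment that respects the capacities:
  A (cap 22, load 22): Z1, Z4 — cost 11×2 + 11×3 = 55
  B (cap 21, load 20): Z2, Z3, Z5 — cost 10×2 + 7×4 + 3×10 = 78
  Shipping 133, fixed 195 → total 328.
  Any other capacity-feasible assignment to {A, B} ships for at least 133.
Compare {A, C}: its best feasible assignment gives total 362.
Compare {A, B, C}: its best feasible assignment gives total 367.
Every other set of open sites that can feasibly serve all demand totals ≥ 362 even under its best assignment. Minimum: 328.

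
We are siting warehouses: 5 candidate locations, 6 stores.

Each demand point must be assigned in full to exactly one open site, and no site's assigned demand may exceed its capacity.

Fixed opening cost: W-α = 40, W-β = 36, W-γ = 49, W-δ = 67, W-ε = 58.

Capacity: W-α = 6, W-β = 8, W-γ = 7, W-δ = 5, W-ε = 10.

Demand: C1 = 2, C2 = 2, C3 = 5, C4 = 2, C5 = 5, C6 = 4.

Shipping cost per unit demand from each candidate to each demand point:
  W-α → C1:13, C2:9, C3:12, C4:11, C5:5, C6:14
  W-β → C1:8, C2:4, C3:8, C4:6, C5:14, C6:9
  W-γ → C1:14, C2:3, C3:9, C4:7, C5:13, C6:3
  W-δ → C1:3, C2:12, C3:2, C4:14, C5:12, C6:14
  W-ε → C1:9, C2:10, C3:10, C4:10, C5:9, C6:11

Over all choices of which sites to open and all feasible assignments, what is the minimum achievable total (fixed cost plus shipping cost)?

265

Open {W-α, W-β, W-γ}; cheapest assignment that respects the capacities:
  W-α (cap 6, load 5): C5 — cost 5×5 = 25
  W-β (cap 8, load 8): C1, C4, C6 — cost 2×8 + 2×6 + 4×9 = 64
  W-γ (cap 7, load 7): C2, C3 — cost 2×3 + 5×9 = 51
  Shipping 140, fixed 125 → total 265.
  Any other capacity-feasible assignment to {W-α, W-β, W-γ} ships for at least 140.
Compare {W-α, W-β, W-γ, W-δ}: its best feasible assignment gives total 273.
Compare {W-β, W-γ, W-ε}: its best feasible assignment gives total 276.
Every other set of open sites that can feasibly serve all demand totals ≥ 273 even under its best assignment. Minimum: 265.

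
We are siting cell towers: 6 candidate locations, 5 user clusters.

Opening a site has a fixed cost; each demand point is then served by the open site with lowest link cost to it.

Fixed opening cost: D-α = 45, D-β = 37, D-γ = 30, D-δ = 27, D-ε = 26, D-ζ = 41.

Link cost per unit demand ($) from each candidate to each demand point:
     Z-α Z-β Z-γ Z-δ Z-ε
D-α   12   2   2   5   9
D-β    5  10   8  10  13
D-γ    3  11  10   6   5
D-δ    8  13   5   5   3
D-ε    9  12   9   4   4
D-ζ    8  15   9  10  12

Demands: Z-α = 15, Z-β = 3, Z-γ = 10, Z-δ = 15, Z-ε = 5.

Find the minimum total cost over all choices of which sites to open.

246

Open {D-α, D-γ}: assign each demand point to its cheapest open site.
  Z-α→D-γ 15×3=45, Z-β→D-α 3×2=6, Z-γ→D-α 10×2=20, Z-δ→D-α 15×5=75, Z-ε→D-γ 5×5=25
  link cost 171, fixed 75 → total 246.
Compare {D-α, D-γ, D-ε}: link cost 151 + fixed 101 = 252.
Compare {D-α, D-γ, D-δ}: link cost 161 + fixed 102 = 263.
Compare {D-α, D-γ, D-δ, D-ε}: link cost 146 + fixed 128 = 274.
All other subsets cost ≥ 252. Minimum total cost: 246.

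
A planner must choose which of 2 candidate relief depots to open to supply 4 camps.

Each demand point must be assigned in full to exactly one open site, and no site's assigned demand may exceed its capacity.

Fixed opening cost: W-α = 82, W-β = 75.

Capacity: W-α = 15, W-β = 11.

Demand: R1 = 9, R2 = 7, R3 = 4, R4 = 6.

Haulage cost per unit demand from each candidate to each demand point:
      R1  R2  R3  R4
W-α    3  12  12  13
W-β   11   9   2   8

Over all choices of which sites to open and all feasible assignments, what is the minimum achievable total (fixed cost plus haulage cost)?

333

Open {W-α, W-β}; cheapest assignment that respects the capacities:
  W-α (cap 15, load 15): R1, R4 — cost 9×3 + 6×13 = 105
  W-β (cap 11, load 11): R2, R3 — cost 7×9 + 4×2 = 71
  Shipping 176, fixed 157 → total 333.
  Any other capacity-feasible assignment to {W-α, W-β} ships for at least 176.
Total demand is 26 and no other set of sites has combined capacity ≥ 26, so {W-α, W-β} is the only feasible choice of open sites. Minimum: 333.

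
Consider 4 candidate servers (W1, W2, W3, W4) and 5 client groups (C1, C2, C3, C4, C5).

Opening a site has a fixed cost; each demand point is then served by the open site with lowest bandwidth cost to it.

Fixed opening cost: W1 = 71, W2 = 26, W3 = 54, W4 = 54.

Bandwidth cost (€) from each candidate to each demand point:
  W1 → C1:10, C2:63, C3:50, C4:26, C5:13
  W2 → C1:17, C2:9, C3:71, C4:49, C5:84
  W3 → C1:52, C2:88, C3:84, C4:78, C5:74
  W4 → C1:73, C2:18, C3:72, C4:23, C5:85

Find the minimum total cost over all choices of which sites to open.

Open {W1, W2}: assign each demand point to its cheapest open site.
  C1→W1 10, C2→W2 9, C3→W1 50, C4→W1 26, C5→W1 13
  bandwidth cost 108, fixed 97 → total 205.
Compare {W1}: bandwidth cost 162 + fixed 71 = 233.
Compare {W1, W4}: bandwidth cost 114 + fixed 125 = 239.
Compare {W2}: bandwidth cost 230 + fixed 26 = 256.
All other subsets cost ≥ 233. Minimum total cost: 205.

205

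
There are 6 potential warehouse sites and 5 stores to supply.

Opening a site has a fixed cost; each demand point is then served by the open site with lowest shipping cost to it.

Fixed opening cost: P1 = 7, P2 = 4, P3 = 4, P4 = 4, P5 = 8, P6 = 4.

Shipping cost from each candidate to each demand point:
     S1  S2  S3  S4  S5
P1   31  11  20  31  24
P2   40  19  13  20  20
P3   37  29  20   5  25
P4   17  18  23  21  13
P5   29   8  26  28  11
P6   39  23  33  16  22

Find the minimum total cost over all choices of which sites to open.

74

Open {P2, P3, P4, P5}: assign each demand point to its cheapest open site.
  S1→P4 17, S2→P5 8, S3→P2 13, S4→P3 5, S5→P5 11
  shipping cost 54, fixed 20 → total 74.
Compare {P3, P4, P5}: shipping cost 61 + fixed 16 = 77.
Compare {P2, P3, P4}: shipping cost 66 + fixed 12 = 78.
Compare {P1, P2, P3, P4}: shipping cost 59 + fixed 19 = 78.
All other subsets cost ≥ 77. Minimum total cost: 74.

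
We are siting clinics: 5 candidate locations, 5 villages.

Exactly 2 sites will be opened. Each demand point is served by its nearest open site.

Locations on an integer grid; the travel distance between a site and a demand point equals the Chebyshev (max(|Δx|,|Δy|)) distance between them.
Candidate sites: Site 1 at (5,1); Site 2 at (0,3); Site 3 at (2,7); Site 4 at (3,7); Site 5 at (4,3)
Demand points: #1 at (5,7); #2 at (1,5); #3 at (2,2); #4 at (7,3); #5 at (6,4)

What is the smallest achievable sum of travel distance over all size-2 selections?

Open {Site 4, Site 5}.
  #1→Site 4 2, #2→Site 4 2, #3→Site 5 2, #4→Site 5 3, #5→Site 5 2  ⇒ total 11.
Compare {Site 1, Site 4}: total 12.
Compare {Site 3, Site 5}: total 12.
No size-2 selection does better; minimum is 11.

11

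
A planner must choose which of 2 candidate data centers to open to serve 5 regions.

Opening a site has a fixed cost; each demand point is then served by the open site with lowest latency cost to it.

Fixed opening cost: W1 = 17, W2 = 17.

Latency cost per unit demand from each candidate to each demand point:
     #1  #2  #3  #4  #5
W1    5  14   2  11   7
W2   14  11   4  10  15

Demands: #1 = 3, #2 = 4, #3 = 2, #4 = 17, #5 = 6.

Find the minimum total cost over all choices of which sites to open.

309

Open {W1, W2}: assign each demand point to its cheapest open site.
  #1→W1 3×5=15, #2→W2 4×11=44, #3→W1 2×2=4, #4→W2 17×10=170, #5→W1 6×7=42
  latency cost 275, fixed 34 → total 309.
Compare {W1}: latency cost 304 + fixed 17 = 321.
Compare {W2}: latency cost 354 + fixed 17 = 371.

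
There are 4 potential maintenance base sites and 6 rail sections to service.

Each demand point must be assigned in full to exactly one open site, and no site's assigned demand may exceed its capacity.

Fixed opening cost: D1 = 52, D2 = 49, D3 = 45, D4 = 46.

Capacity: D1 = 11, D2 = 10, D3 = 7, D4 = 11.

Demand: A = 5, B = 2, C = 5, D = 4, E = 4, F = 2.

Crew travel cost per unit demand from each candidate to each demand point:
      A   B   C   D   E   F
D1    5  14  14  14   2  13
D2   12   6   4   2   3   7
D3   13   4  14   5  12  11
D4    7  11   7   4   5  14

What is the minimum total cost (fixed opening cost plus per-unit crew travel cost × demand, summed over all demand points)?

Open {D1, D4}; cheapest assignment that respects the capacities:
  D1 (cap 11, load 11): A, E, F — cost 5×5 + 4×2 + 2×13 = 59
  D4 (cap 11, load 11): B, C, D — cost 2×11 + 5×7 + 4×4 = 73
  Shipping 132, fixed 98 → total 230.
  Any other capacity-feasible assignment to {D1, D4} ships for at least 132.
Compare {D1, D2, D3}: its best feasible assignment gives total 237.
Compare {D1, D2, D4}: its best feasible assignment gives total 242.
Every other set of open sites that can feasibly serve all demand totals ≥ 237 even under its best assignment. Minimum: 230.

230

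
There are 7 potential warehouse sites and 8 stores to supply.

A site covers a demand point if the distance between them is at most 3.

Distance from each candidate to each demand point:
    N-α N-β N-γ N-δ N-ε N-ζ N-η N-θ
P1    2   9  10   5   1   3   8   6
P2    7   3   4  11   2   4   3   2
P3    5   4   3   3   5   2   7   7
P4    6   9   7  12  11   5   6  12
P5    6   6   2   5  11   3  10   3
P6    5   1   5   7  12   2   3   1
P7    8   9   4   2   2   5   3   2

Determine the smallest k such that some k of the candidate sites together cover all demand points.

Coverage sets (demand points within 3 of each site):
  P1: {N-α, N-ε, N-ζ}
  P2: {N-β, N-ε, N-η, N-θ}
  P3: {N-γ, N-δ, N-ζ}
  P4: {}
  P5: {N-γ, N-ζ, N-θ}
  P6: {N-β, N-ζ, N-η, N-θ}
  P7: {N-δ, N-ε, N-η, N-θ}
No 2 sites suffice: every size-2 union leaves at least one demand point uncovered.
But {P1, P2, P3} covers everything, so the minimum is 3.

3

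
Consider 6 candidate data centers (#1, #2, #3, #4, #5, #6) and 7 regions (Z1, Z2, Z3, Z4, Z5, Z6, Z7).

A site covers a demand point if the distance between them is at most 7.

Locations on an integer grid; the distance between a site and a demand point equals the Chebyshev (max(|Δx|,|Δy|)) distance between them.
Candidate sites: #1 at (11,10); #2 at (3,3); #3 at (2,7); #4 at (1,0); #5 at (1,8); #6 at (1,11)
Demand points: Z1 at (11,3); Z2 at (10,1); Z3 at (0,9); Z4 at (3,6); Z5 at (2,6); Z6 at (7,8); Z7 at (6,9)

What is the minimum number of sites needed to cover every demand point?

Coverage sets (demand points within 7 of each site):
  #1: {Z1, Z6, Z7}
  #2: {Z2, Z3, Z4, Z5, Z6, Z7}
  #3: {Z3, Z4, Z5, Z6, Z7}
  #4: {Z4, Z5}
  #5: {Z3, Z4, Z5, Z6, Z7}
  #6: {Z3, Z4, Z5, Z6, Z7}
No single site covers all 7 demand points.
But {#1, #2} covers everything, so the minimum is 2.

2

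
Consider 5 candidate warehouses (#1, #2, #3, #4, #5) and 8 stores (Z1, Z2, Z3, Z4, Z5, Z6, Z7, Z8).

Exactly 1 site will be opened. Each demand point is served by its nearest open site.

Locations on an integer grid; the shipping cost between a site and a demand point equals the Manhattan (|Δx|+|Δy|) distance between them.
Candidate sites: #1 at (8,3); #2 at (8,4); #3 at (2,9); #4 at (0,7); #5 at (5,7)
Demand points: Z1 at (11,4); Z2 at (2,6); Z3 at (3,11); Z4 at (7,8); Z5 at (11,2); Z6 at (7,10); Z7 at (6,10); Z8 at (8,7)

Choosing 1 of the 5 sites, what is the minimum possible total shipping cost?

Open {#5}.
  Z1→#5 9, Z2→#5 4, Z3→#5 6, Z4→#5 3, Z5→#5 11, Z6→#5 5, Z7→#5 4, Z8→#5 3  ⇒ total 45.
Compare {#2}: total 51.
Compare {#1}: total 57.
No size-1 selection does better; minimum is 45.

45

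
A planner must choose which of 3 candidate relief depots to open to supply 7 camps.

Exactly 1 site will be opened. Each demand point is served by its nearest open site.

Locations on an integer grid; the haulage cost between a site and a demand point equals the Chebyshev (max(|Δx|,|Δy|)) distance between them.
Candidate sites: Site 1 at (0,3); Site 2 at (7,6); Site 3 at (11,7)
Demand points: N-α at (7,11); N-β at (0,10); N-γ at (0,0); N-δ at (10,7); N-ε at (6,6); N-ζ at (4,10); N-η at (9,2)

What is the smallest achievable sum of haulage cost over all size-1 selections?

31

Open {Site 2}.
  N-α→Site 2 5, N-β→Site 2 7, N-γ→Site 2 7, N-δ→Site 2 3, N-ε→Site 2 1, N-ζ→Site 2 4, N-η→Site 2 4  ⇒ total 31.
Compare {Site 3}: total 44.
Compare {Site 1}: total 50.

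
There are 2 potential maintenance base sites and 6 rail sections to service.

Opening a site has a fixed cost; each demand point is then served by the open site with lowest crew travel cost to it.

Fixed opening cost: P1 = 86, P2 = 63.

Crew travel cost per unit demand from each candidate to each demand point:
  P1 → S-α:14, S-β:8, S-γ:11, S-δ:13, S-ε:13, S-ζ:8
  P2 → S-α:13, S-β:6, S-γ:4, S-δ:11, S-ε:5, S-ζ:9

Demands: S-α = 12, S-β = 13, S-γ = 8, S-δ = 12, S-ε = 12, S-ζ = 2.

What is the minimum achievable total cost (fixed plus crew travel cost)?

Open {P2}: assign each demand point to its cheapest open site.
  S-α→P2 12×13=156, S-β→P2 13×6=78, S-γ→P2 8×4=32, S-δ→P2 12×11=132, S-ε→P2 12×5=60, S-ζ→P2 2×9=18
  crew travel cost 476, fixed 63 → total 539.
Compare {P1, P2}: crew travel cost 474 + fixed 149 = 623.
Compare {P1}: crew travel cost 688 + fixed 86 = 774.

539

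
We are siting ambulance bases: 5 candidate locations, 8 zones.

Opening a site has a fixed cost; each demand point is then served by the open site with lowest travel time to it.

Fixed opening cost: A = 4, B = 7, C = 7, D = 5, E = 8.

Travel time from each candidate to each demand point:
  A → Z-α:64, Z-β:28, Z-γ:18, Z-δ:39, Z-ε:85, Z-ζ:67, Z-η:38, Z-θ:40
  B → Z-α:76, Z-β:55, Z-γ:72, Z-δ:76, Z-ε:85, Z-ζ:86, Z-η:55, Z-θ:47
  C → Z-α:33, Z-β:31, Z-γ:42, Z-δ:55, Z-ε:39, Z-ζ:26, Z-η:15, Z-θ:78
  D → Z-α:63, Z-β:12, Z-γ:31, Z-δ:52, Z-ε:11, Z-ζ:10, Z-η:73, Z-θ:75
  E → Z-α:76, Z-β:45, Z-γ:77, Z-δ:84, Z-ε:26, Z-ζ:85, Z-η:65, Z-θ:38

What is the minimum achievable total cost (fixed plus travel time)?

Open {A, C, D}: assign each demand point to its cheapest open site.
  Z-α→C 33, Z-β→D 12, Z-γ→A 18, Z-δ→A 39, Z-ε→D 11, Z-ζ→D 10, Z-η→C 15, Z-θ→A 40
  travel time 178, fixed 16 → total 194.
Compare {A, C, D, E}: travel time 176 + fixed 24 = 200.
Compare {A, B, C, D}: travel time 178 + fixed 23 = 201.
Compare {A, B, C, D, E}: travel time 176 + fixed 31 = 207.
All other subsets cost ≥ 200. Minimum total cost: 194.

194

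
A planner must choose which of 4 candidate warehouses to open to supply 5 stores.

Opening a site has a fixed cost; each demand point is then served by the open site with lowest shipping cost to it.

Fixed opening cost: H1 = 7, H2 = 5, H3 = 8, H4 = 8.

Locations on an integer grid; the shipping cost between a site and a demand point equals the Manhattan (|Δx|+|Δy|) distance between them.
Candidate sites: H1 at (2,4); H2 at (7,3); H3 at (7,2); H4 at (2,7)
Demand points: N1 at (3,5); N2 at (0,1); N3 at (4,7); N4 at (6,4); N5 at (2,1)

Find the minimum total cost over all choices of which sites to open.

Open {H1}: assign each demand point to its cheapest open site.
  N1→H1 2, N2→H1 5, N3→H1 5, N4→H1 4, N5→H1 3
  shipping cost 19, fixed 7 → total 26.
Compare {H1, H2}: shipping cost 17 + fixed 12 = 29.
Compare {H1, H4}: shipping cost 16 + fixed 15 = 31.
Compare {H1, H3}: shipping cost 18 + fixed 15 = 33.
All other subsets cost ≥ 29. Minimum total cost: 26.

26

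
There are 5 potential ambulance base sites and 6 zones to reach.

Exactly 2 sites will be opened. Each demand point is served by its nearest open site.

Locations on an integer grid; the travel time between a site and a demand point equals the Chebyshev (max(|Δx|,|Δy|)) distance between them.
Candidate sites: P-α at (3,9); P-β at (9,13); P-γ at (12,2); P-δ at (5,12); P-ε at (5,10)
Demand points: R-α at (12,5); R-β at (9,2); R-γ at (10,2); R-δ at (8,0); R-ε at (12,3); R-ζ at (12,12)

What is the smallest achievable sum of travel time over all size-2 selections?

Open {P-β, P-γ}.
  R-α→P-γ 3, R-β→P-γ 3, R-γ→P-γ 2, R-δ→P-γ 4, R-ε→P-γ 1, R-ζ→P-β 3  ⇒ total 16.
Compare {P-γ, P-δ}: total 20.
Compare {P-γ, P-ε}: total 20.
No size-2 selection does better; minimum is 16.

16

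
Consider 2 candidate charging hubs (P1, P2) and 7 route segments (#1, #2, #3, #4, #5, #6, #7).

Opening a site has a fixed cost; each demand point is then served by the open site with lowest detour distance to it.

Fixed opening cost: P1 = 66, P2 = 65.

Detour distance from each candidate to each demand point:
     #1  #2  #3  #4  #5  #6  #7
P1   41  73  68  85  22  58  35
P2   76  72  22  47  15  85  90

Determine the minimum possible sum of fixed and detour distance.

421

Open {P1, P2}: assign each demand point to its cheapest open site.
  #1→P1 41, #2→P2 72, #3→P2 22, #4→P2 47, #5→P2 15, #6→P1 58, #7→P1 35
  detour distance 290, fixed 131 → total 421.
Compare {P1}: detour distance 382 + fixed 66 = 448.
Compare {P2}: detour distance 407 + fixed 65 = 472.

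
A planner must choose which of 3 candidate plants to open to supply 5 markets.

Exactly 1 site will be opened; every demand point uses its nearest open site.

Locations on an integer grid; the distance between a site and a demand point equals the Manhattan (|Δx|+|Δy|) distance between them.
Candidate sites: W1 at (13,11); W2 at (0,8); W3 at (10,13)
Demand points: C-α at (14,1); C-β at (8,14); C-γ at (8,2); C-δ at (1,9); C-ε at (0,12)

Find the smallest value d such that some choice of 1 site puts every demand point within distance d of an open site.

Open {W1}.
  Farthest demand point is C-γ at distance 14 (to W1); all others are ≤ 14.
With {W3} the worst case is 16.
With {W2} the worst case is 21.
No size-1 selection achieves below 14.

14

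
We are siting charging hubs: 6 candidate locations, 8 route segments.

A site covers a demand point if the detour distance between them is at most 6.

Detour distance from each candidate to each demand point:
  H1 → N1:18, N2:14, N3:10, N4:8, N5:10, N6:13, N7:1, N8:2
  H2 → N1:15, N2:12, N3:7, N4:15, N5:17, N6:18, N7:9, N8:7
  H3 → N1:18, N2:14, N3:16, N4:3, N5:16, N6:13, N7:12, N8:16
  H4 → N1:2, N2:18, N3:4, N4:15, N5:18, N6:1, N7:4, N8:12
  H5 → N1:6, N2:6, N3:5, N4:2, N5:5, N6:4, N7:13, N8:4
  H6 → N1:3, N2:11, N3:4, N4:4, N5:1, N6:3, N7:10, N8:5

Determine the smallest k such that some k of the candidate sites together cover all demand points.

2

Coverage sets (demand points within 6 of each site):
  H1: {N7, N8}
  H2: {}
  H3: {N4}
  H4: {N1, N3, N6, N7}
  H5: {N1, N2, N3, N4, N5, N6, N8}
  H6: {N1, N3, N4, N5, N6, N8}
No single site covers all 8 demand points.
But {H1, H5} covers everything, so the minimum is 2.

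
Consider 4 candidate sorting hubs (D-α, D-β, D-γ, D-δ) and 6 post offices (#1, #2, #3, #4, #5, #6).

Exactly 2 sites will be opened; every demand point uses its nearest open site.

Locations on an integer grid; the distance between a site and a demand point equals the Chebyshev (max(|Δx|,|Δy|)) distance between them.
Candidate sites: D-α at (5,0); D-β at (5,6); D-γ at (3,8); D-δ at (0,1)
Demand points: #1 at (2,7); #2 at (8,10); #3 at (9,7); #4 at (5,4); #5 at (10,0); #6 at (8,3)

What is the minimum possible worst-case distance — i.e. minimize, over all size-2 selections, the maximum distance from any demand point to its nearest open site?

5

Open {D-α, D-β}.
  Farthest demand point is #5 at distance 5 (to D-α); all others are ≤ 5.
With {D-α, D-γ} the worst case is 6.
With {D-β, D-γ} the worst case is 6.
No size-2 selection achieves below 5.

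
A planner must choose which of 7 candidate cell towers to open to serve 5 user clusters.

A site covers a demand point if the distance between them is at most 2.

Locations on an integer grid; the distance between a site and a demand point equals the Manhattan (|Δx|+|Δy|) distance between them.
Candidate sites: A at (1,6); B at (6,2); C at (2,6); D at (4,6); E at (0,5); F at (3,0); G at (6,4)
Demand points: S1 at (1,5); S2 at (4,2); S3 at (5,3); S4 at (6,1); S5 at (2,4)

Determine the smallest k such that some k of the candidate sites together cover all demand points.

2

Coverage sets (demand points within 2 of each site):
  A: {S1}
  B: {S2, S3, S4}
  C: {S1, S5}
  D: {}
  E: {S1}
  F: {}
  G: {S3}
No single site covers all 5 demand points.
But {B, C} covers everything, so the minimum is 2.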